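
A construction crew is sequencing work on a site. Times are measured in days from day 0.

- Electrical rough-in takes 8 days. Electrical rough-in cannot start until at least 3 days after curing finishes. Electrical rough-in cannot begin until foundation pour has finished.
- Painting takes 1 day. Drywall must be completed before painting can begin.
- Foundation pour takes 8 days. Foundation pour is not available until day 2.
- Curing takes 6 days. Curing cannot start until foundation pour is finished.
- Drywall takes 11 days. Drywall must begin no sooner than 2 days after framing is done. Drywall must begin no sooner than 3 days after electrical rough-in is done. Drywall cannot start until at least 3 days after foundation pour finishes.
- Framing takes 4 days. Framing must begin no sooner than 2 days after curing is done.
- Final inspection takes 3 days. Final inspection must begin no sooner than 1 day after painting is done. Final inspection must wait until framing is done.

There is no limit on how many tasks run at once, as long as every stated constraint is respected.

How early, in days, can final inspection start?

43

Foundation pour cannot begin until its own release at day 2. It runs from day 2 to 2 + 8 = day 10.
Curing cannot begin until foundation pour (finishes day 10). It runs from day 10 to 10 + 6 = day 16.
For electrical rough-in: curing (finishes day 16, plus 3-day gap → day 19); foundation pour (finishes day 10). Taking the maximum gives a start of day 19, and it finishes at 19 + 8 = day 27.
Framing waits on curing (finishes day 16, plus 2-day gap → day 18), so it starts at day 18 and finishes at 18 + 4 = day 22.
Drywall cannot start until framing (finishes day 22, plus 2-day gap → day 24); electrical rough-in (finishes day 27, plus 3-day gap → day 30); foundation pour (finishes day 10, plus 3-day gap → day 13). The controlling bound is day 30, so drywall finishes at 30 + 11 = day 41.
Painting cannot begin until drywall (finishes day 41). It runs from day 41 to 41 + 1 = day 42.
Final inspection waits on painting (finishes day 42, plus 1-day gap → day 43); framing (finishes day 22). The latest of these is day 43, which is the earliest final inspection can start.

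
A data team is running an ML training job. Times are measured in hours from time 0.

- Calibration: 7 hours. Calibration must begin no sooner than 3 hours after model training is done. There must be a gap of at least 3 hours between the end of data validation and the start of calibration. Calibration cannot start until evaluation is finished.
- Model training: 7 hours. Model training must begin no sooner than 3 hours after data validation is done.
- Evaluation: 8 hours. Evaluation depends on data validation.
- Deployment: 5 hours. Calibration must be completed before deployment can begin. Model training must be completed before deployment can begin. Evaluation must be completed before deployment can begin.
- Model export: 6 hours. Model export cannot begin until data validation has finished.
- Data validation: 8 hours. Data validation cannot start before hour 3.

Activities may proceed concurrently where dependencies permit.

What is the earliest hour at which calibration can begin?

24

Data validation cannot begin until its own release at hour 3. It runs from hour 3 to 3 + 8 = hour 11.
Evaluation cannot begin until data validation (finishes hour 11). It runs from hour 11 to 11 + 8 = hour 19.
After data validation (finishes hour 11, plus 3-hour gap → hour 14), model training can start at hour 14 and finishes at hour 21.
Calibration waits on model training (finishes hour 21, plus 3-hour gap → hour 24); data validation (finishes hour 11, plus 3-hour gap → hour 14); evaluation (finishes hour 19). The latest of these is hour 24, which is the earliest calibration can start.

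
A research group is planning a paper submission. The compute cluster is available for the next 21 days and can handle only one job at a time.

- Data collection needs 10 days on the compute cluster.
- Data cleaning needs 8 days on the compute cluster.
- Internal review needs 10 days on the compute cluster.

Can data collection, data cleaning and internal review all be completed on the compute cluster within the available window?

Running back to back, the jobs need 10 + 8 + 10 = 28 days on the compute cluster.
Since 28 > 21, they cannot all fit.

No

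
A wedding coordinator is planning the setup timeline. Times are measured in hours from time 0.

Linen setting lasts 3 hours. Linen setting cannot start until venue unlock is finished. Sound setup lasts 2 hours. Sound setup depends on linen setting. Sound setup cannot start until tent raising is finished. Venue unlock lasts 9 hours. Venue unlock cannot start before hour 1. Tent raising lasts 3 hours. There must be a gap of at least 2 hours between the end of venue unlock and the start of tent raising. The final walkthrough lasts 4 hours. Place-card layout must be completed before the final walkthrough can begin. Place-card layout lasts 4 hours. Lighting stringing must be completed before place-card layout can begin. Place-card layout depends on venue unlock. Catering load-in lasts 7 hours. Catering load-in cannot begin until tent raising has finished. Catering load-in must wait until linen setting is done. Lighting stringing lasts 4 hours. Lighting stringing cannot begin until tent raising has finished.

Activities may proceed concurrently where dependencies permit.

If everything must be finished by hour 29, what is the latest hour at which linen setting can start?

Sound setup must finish by hour 29; it takes 2 hours, so it must start by 29 − 2 = hour 27.
To finish by hour 29, catering load-in (duration 7) must start no later than hour 22.
Linen setting must finish in time for sound setup (must start by hour 27); catering load-in (must start by hour 22). The tightest is hour 22, so linen setting must start by 22 − 3 = hour 19.

19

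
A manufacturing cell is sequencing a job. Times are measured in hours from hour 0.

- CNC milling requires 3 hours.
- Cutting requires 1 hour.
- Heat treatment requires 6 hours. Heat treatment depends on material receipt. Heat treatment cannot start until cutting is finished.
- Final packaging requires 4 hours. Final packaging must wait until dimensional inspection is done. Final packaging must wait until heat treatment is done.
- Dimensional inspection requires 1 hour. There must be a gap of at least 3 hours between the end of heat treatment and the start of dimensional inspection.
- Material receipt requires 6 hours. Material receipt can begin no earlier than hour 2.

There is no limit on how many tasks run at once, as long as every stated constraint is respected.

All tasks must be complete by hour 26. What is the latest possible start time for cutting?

Final packaging has no dependents, so it just needs to finish by hour 26. Starting by 26 − 4 = hour 22 achieves that.
Since final packaging (must start by hour 22) depends on it, dimensional inspection must finish by hour 22. Backing off its 1-hour duration gives a latest start of hour 21.
For heat treatment: dimensional inspection (must start by hour 21, minus 3-hour gap → hour 18); final packaging (must start by hour 22). The most restrictive is hour 18; with a 6-hour duration, heat treatment must start by hour 12.
Cutting has to be done before heat treatment (must start by hour 12). That means finishing by hour 12, i.e. starting by 12 − 1 = hour 11.

11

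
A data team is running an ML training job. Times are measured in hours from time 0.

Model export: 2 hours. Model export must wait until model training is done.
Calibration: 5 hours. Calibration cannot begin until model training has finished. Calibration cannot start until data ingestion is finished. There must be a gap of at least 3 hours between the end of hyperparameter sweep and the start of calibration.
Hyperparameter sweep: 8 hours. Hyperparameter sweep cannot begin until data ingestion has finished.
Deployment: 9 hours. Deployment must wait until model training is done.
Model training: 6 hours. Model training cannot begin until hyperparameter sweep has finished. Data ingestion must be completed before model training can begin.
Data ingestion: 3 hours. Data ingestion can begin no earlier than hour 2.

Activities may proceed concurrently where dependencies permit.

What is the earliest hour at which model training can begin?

13

Data ingestion cannot begin until its own release at hour 2. It runs from hour 2 to 2 + 3 = hour 5.
Hyperparameter sweep cannot begin until data ingestion (finishes hour 5). It runs from hour 5 to 5 + 8 = hour 13.
Model training waits on hyperparameter sweep (finishes hour 13); data ingestion (finishes hour 5). The latest of these is hour 13, which is the earliest model training can start.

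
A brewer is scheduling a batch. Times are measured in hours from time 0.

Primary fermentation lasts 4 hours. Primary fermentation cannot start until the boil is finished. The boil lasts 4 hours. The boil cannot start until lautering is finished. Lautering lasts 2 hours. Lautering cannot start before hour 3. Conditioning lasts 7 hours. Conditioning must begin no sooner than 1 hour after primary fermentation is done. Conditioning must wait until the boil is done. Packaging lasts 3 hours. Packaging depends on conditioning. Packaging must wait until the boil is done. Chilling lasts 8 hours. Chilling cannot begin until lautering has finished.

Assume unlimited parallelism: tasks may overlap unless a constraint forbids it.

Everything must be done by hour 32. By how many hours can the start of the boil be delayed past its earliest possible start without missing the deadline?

After its own release at hour 3, lautering can start at hour 3 and finishes at hour 5.
After lautering (finishes hour 5), the boil can start at hour 5 and finishes at hour 9.

Working backward from the deadline:
To finish by hour 32, packaging (duration 3) must start no later than hour 29.
Since packaging (must start by hour 29) depends on it, conditioning must finish by hour 29. Backing off its 7-hour duration gives a latest start of hour 22.
Primary fermentation feeds into conditioning (must start by hour 22, minus 1-hour gap → hour 21); so primary fermentation must finish by hour 21 and therefore start by hour 17.
The boil must finish in time for primary fermentation (must start by hour 17); conditioning (must start by hour 22); packaging (must start by hour 29). The tightest is hour 17, so the boil must start by 17 − 4 = hour 13.
So the boil can start as early as hour 5 and as late as hour 13, giving 13 − 5 = 8 hours of slack.

8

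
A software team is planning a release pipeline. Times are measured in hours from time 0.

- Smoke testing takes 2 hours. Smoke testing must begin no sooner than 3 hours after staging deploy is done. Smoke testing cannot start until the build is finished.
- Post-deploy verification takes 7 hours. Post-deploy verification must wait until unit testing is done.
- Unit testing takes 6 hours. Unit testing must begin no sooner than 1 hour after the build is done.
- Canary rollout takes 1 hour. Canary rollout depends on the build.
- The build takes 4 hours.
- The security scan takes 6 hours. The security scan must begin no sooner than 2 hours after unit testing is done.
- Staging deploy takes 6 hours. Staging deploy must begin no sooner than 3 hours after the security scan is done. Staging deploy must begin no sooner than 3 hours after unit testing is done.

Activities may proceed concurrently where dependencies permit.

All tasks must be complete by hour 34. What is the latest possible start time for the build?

1

Nothing follows smoke testing; the deadline of hour 34 is its only limit. It must start by 34 − 2 = hour 32.
Since smoke testing (must start by hour 32, minus 3-hour gap → hour 29) depends on it, staging deploy must finish by hour 29. Backing off its 6-hour duration gives a latest start of hour 23.
The security scan has to be done before staging deploy (must start by hour 23, minus 3-hour gap → hour 20). That means finishing by hour 20, i.e. starting by 20 − 6 = hour 14.
Nothing follows post-deploy verification; the deadline of hour 34 is its only limit. It must start by 34 − 7 = hour 27.
Unit testing has several dependents: the security scan (must start by hour 14, minus 2-hour gap → hour 12); staging deploy (must start by hour 23, minus 3-hour gap → hour 20); post-deploy verification (must start by hour 27). The earliest of those limits is hour 12, so unit testing must start by 12 − 6 = hour 6.
To finish by hour 34, canary rollout (duration 1) must start no later than hour 33.
The build feeds unit testing (must start by hour 6, minus 1-hour gap → hour 5); smoke testing (must start by hour 32); canary rollout (must start by hour 33). Taking the minimum, the build must finish by hour 5 and start by 5 − 4 = hour 1.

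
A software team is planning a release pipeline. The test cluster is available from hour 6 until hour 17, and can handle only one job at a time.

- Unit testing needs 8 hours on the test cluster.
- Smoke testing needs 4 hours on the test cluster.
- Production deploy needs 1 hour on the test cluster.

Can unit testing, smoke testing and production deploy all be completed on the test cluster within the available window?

The test cluster window is 17 − 6 = 11 hours.
Running back to back, the jobs need 8 + 4 + 1 = 13 hours on the test cluster.
Since 13 > 11, they cannot all fit.

No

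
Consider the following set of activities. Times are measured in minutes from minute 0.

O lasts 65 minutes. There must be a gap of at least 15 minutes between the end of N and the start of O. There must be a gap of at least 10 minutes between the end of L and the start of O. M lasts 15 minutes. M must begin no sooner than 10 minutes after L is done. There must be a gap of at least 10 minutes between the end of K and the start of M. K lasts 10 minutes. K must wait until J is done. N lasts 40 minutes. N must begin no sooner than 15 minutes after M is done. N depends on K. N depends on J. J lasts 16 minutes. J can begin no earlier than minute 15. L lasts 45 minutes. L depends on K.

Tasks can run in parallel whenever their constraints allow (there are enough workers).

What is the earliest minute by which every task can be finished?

J waits on its own release at minute 15, so it starts at minute 15 and finishes at 15 + 16 = minute 31.
After J (finishes minute 31), K can start at minute 31 and finishes at minute 41.
L waits on K (finishes minute 41), so it starts at minute 41 and finishes at 41 + 45 = minute 86.
For M: L (finishes minute 86, plus 10-minute gap → minute 96); K (finishes minute 41, plus 10-minute gap → minute 51). Taking the maximum gives a start of minute 96, and it finishes at 96 + 15 = minute 111.
N has to wait for M (finishes minute 111, plus 15-minute gap → minute 126); K (finishes minute 41); J (finishes minute 31). The latest of these is minute 126, so N runs minute 126 to 126 + 40 = minute 166.
O cannot start until N (finishes minute 166, plus 15-minute gap → minute 181); L (finishes minute 86, plus 10-minute gap → minute 96). The controlling bound is minute 181, so O finishes at 181 + 65 = minute 246.
All tasks are finished once the last one completes. Finish times: J at 31, K at 41, L at 86, M at 111, N at 166, O at 246. The latest is minute 246.

246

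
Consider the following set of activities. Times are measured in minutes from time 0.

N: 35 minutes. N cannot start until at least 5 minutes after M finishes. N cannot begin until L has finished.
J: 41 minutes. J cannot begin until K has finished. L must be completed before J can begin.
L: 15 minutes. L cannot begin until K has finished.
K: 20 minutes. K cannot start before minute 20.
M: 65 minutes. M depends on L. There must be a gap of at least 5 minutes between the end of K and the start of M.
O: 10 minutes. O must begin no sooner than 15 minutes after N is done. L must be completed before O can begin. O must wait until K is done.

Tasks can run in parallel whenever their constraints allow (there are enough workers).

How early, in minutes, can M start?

55

After its own release at minute 20, K can start at minute 20 and finishes at minute 40.
L cannot begin until K (finishes minute 40). It runs from minute 40 to 40 + 15 = minute 55.
M waits on L (finishes minute 55); K (finishes minute 40, plus 5-minute gap → minute 45). The latest of these is minute 55, which is the earliest M can start.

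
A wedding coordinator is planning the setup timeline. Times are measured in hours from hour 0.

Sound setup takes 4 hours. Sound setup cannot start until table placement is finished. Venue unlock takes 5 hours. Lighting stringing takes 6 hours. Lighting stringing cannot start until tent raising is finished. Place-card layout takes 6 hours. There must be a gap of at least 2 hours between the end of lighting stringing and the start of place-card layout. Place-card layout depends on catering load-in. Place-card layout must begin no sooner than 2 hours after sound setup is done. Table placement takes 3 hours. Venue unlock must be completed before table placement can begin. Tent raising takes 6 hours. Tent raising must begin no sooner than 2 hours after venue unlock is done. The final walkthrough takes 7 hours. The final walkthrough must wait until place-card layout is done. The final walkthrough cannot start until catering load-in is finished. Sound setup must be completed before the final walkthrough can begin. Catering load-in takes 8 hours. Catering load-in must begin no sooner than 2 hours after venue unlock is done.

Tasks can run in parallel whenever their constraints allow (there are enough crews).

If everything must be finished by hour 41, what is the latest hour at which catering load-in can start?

The final walkthrough must finish by hour 41; it takes 7 hours, so it must start by 41 − 7 = hour 34.
Place-card layout must finish before the final walkthrough (must start by hour 34). With a 6-hour duration, place-card layout must start by 34 − 6 = hour 28.
Catering load-in feeds place-card layout (must start by hour 28); the final walkthrough (must start by hour 34). Taking the minimum, catering load-in must finish by hour 28 and start by 28 − 8 = hour 20.

20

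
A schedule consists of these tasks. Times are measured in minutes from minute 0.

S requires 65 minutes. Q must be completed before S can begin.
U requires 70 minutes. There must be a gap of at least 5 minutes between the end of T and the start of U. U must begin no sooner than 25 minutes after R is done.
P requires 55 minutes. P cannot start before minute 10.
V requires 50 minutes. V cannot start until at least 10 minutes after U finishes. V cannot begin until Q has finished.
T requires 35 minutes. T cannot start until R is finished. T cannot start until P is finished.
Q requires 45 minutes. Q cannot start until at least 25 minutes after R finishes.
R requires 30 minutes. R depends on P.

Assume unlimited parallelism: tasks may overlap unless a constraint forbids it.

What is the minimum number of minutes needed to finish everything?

265

After its own release at minute 10, P can start at minute 10 and finishes at minute 65.
R cannot begin until P (finishes minute 65). It runs from minute 65 to 65 + 30 = minute 95.
For T: R (finishes minute 95); P (finishes minute 65). Taking the maximum gives a start of minute 95, and it finishes at 95 + 35 = minute 130.
U cannot start until T (finishes minute 130, plus 5-minute gap → minute 135); R (finishes minute 95, plus 25-minute gap → minute 120). The controlling bound is minute 135, so U finishes at 135 + 70 = minute 205.
Q waits on R (finishes minute 95, plus 25-minute gap → minute 120), so it starts at minute 120 and finishes at 120 + 45 = minute 165.
V needs all of U (finishes minute 205, plus 10-minute gap → minute 215); Q (finishes minute 165). That puts its earliest start at minute 215; it finishes at 215 + 50 = minute 265.
After Q (finishes minute 165), S can start at minute 165 and finishes at minute 230.
All tasks are finished once the last one completes. Finish times: P at 65, Q at 165, R at 95, S at 230, T at 130, U at 205, V at 265. The latest is minute 265.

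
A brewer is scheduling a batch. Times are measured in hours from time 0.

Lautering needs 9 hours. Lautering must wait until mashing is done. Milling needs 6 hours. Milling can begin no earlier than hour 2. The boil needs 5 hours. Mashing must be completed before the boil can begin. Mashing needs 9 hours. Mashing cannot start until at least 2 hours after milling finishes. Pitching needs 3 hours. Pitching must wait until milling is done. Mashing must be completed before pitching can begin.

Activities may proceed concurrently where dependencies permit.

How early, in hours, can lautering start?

19

After its own release at hour 2, milling can start at hour 2 and finishes at hour 8.
Mashing waits on milling (finishes hour 8, plus 2-hour gap → hour 10), so it starts at hour 10 and finishes at 10 + 9 = hour 19.
Lautering waits on mashing (finishes hour 19), so the earliest it can start is hour 19.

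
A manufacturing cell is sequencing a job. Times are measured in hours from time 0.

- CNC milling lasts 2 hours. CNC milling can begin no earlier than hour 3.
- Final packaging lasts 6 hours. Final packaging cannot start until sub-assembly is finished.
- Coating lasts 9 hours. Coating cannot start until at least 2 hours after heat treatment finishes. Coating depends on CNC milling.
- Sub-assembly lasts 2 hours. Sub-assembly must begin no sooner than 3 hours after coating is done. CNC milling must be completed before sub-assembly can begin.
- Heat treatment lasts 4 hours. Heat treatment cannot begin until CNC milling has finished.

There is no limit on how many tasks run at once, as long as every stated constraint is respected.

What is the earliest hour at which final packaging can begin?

25

CNC milling waits on its own release at hour 3, so it starts at hour 3 and finishes at 3 + 2 = hour 5.
Heat treatment cannot begin until CNC milling (finishes hour 5). It runs from hour 5 to 5 + 4 = hour 9.
For coating: heat treatment (finishes hour 9, plus 2-hour gap → hour 11); CNC milling (finishes hour 5). Taking the maximum gives a start of hour 11, and it finishes at 11 + 9 = hour 20.
Sub-assembly has to wait for coating (finishes hour 20, plus 3-hour gap → hour 23); CNC milling (finishes hour 5). The latest of these is hour 23, so sub-assembly runs hour 23 to 23 + 2 = hour 25.
Final packaging waits on sub-assembly (finishes hour 25), so the earliest it can start is hour 25.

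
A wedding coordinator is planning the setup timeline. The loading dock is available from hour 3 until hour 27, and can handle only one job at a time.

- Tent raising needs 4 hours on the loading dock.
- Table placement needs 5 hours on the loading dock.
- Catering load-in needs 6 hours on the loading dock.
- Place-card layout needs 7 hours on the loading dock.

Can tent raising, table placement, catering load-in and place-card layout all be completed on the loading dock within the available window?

Yes

The loading dock window is 27 − 3 = 24 hours.
Running back to back, the jobs need 4 + 5 + 6 + 7 = 22 hours on the loading dock.
Since 22 ≤ 24, they fit within the window.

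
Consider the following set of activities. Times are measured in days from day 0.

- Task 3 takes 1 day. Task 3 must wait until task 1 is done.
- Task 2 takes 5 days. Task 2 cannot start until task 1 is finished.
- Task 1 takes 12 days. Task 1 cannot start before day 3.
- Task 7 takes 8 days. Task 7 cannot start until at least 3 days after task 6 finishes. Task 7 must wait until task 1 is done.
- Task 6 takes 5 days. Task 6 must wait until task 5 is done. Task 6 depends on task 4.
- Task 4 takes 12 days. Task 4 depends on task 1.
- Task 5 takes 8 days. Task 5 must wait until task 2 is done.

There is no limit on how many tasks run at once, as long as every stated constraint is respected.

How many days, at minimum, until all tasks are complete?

44

Task 1 waits on its own release at day 3, so it starts at day 3 and finishes at 3 + 12 = day 15.
After task 1 (finishes day 15), task 4 can start at day 15 and finishes at day 27.
Task 3 waits on task 1 (finishes day 15), so it starts at day 15 and finishes at 15 + 1 = day 16.
Task 2 cannot begin until task 1 (finishes day 15). It runs from day 15 to 15 + 5 = day 20.
Task 5 cannot begin until task 2 (finishes day 20). It runs from day 20 to 20 + 8 = day 28.
For task 6: task 5 (finishes day 28); task 4 (finishes day 27). Taking the maximum gives a start of day 28, and it finishes at 28 + 5 = day 33.
For task 7: task 6 (finishes day 33, plus 3-day gap → day 36); task 1 (finishes day 15). Taking the maximum gives a start of day 36, and it finishes at 36 + 8 = day 44.
All tasks are finished once the last one completes. Finish times: Task 1 at 15, Task 2 at 20, Task 3 at 16, Task 4 at 27, Task 5 at 28, Task 6 at 33, Task 7 at 44. The latest is day 44.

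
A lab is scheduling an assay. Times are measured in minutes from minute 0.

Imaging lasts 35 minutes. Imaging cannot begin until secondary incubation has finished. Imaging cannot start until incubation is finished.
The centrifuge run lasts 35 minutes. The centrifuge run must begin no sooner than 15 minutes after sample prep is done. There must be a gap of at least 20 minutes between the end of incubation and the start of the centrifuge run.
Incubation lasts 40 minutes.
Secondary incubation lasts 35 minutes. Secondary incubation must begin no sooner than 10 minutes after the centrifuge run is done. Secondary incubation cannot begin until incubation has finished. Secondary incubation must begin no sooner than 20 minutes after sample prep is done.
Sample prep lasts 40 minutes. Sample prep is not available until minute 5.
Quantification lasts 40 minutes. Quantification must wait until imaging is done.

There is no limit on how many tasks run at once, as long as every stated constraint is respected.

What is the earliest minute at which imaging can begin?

140

Incubation has no prerequisites, so it starts at minute 0 and finishes at minute 40.
Sample prep cannot begin until its own release at minute 5. It runs from minute 5 to 5 + 40 = minute 45.
The centrifuge run has to wait for sample prep (finishes minute 45, plus 15-minute gap → minute 60); incubation (finishes minute 40, plus 20-minute gap → minute 60). The latest of these is minute 60, so the centrifuge run runs minute 60 to 60 + 35 = minute 95.
Secondary incubation has to wait for the centrifuge run (finishes minute 95, plus 10-minute gap → minute 105); incubation (finishes minute 40); sample prep (finishes minute 45, plus 20-minute gap → minute 65). The latest of these is minute 105, so secondary incubation runs minute 105 to 105 + 35 = minute 140.
Imaging waits on secondary incubation (finishes minute 140); incubation (finishes minute 40). The latest of these is minute 140, which is the earliest imaging can start.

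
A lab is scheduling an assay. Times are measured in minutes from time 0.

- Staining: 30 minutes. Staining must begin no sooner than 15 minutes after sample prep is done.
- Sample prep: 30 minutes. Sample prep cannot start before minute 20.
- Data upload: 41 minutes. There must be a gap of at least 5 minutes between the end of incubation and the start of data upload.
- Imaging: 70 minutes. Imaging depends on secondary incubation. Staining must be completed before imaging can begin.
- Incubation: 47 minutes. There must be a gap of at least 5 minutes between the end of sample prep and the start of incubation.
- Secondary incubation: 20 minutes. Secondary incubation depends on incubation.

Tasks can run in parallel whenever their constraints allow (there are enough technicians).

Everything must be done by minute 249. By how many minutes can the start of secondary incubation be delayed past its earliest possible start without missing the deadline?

Sample prep cannot begin until its own release at minute 20. It runs from minute 20 to 20 + 30 = minute 50.
Incubation cannot begin until sample prep (finishes minute 50, plus 5-minute gap → minute 55). It runs from minute 55 to 55 + 47 = minute 102.
Secondary incubation waits on incubation (finishes minute 102), so it starts at minute 102 and finishes at 102 + 20 = minute 122.

Working backward from the deadline:
Nothing follows imaging; the deadline of minute 249 is its only limit. It must start by 249 − 70 = minute 179.
Since imaging (must start by minute 179) depends on it, secondary incubation must finish by minute 179. Backing off its 20-minute duration gives a latest start of minute 159.
So secondary incubation can start as early as minute 102 and as late as minute 159, giving 159 − 102 = 57 minutes of slack.

57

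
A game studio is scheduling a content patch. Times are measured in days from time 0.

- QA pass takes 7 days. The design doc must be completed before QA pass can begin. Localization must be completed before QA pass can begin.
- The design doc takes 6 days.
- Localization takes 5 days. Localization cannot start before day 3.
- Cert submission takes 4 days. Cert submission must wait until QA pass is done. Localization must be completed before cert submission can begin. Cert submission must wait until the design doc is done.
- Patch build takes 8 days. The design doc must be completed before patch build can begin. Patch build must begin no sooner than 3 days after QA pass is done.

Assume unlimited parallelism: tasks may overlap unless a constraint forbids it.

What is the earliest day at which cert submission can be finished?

19

Localization cannot begin until its own release at day 3. It runs from day 3 to 3 + 5 = day 8.
The design doc has no prerequisites, so it starts at day 0 and finishes at day 6.
QA pass has to wait for the design doc (finishes day 6); localization (finishes day 8). The latest of these is day 8, so QA pass runs day 8 to 8 + 7 = day 15.
Cert submission has to wait for QA pass (finishes day 15); localization (finishes day 8); the design doc (finishes day 6). The latest of these is day 15, so cert submission runs day 15 to 15 + 4 = day 19.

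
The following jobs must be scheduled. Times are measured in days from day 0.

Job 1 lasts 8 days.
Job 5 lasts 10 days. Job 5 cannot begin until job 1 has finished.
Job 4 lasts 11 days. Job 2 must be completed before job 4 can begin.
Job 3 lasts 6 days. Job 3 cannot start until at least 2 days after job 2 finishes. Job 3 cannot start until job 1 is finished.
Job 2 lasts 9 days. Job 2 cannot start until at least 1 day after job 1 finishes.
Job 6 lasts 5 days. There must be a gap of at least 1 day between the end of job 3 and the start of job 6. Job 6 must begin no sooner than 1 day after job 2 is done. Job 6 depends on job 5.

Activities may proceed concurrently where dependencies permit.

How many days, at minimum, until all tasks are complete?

Job 1 can start immediately at day 0; it finishes at day 8.
After job 1 (finishes day 8), job 5 can start at day 8 and finishes at day 18.
After job 1 (finishes day 8, plus 1-day gap → day 9), job 2 can start at day 9 and finishes at day 18.
After job 2 (finishes day 18), job 4 can start at day 18 and finishes at day 29.
Job 3 cannot start until job 2 (finishes day 18, plus 2-day gap → day 20); job 1 (finishes day 8). The controlling bound is day 20, so job 3 finishes at 20 + 6 = day 26.
Job 6 has to wait for job 3 (finishes day 26, plus 1-day gap → day 27); job 2 (finishes day 18, plus 1-day gap → day 19); job 5 (finishes day 18). The latest of these is day 27, so job 6 runs day 27 to 27 + 5 = day 32.
All tasks are finished once the last one completes. Finish times: Job 1 at 8, Job 2 at 18, Job 3 at 26, Job 4 at 29, Job 5 at 18, Job 6 at 32. The latest is day 32.

32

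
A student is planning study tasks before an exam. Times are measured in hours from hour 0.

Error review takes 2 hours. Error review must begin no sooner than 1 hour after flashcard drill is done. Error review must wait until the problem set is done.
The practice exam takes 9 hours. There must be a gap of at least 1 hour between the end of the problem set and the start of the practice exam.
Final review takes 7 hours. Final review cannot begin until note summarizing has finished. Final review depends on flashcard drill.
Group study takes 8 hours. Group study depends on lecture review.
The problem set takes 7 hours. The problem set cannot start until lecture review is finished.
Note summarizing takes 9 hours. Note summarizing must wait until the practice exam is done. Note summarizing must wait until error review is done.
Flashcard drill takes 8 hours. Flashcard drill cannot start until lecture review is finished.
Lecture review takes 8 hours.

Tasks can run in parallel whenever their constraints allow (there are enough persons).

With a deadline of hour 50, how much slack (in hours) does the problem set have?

Lecture review has no prerequisites, so it starts at hour 0 and finishes at hour 8.
The problem set waits on lecture review (finishes hour 8), so it starts at hour 8 and finishes at 8 + 7 = hour 15.

Working backward from the deadline:
To finish by hour 50, final review (duration 7) must start no later than hour 43.
Note summarizing feeds into final review (must start by hour 43); so note summarizing must finish by hour 43 and therefore start by hour 34.
The practice exam must finish before note summarizing (must start by hour 34). With a 9-hour duration, the practice exam must start by 34 − 9 = hour 25.
Error review must finish before note summarizing (must start by hour 34). With a 2-hour duration, error review must start by 34 − 2 = hour 32.
The problem set feeds the practice exam (must start by hour 25, minus 1-hour gap → hour 24); error review (must start by hour 32). Taking the minimum, the problem set must finish by hour 24 and start by 24 − 7 = hour 17.
So the problem set can start as early as hour 8 and as late as hour 17, giving 17 − 8 = 9 hours of slack.

9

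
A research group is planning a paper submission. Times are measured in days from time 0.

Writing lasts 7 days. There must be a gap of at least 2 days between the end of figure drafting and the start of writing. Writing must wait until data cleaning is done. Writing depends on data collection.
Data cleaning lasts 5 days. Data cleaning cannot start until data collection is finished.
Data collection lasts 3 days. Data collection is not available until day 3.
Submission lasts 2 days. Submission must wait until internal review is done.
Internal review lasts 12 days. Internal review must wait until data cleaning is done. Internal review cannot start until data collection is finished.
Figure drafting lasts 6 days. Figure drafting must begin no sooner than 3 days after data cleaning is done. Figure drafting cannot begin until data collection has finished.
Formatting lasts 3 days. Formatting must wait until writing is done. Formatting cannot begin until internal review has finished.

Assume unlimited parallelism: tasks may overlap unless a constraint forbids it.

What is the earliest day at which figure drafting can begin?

14

After its own release at day 3, data collection can start at day 3 and finishes at day 6.
Data cleaning cannot begin until data collection (finishes day 6). It runs from day 6 to 6 + 5 = day 11.
Figure drafting waits on data cleaning (finishes day 11, plus 3-day gap → day 14); data collection (finishes day 6). The latest of these is day 14, which is the earliest figure drafting can start.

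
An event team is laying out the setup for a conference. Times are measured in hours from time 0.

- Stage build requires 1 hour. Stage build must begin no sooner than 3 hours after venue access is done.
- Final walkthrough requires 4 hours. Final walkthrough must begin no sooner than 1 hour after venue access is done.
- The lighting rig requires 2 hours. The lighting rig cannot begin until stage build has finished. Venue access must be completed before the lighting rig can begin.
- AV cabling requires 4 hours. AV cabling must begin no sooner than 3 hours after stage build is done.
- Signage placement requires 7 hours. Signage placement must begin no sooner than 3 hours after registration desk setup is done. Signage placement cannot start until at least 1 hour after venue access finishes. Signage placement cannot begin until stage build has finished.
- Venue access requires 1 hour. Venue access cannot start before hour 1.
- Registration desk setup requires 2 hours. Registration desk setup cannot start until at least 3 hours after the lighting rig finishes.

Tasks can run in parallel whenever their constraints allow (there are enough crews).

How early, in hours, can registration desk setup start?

After its own release at hour 1, venue access can start at hour 1 and finishes at hour 2.
Stage build waits on venue access (finishes hour 2, plus 3-hour gap → hour 5), so it starts at hour 5 and finishes at 5 + 1 = hour 6.
The lighting rig needs all of stage build (finishes hour 6); venue access (finishes hour 2). That puts its earliest start at hour 6; it finishes at 6 + 2 = hour 8.
Registration desk setup waits on the lighting rig (finishes hour 8, plus 3-hour gap → hour 11), so the earliest it can start is hour 11.

11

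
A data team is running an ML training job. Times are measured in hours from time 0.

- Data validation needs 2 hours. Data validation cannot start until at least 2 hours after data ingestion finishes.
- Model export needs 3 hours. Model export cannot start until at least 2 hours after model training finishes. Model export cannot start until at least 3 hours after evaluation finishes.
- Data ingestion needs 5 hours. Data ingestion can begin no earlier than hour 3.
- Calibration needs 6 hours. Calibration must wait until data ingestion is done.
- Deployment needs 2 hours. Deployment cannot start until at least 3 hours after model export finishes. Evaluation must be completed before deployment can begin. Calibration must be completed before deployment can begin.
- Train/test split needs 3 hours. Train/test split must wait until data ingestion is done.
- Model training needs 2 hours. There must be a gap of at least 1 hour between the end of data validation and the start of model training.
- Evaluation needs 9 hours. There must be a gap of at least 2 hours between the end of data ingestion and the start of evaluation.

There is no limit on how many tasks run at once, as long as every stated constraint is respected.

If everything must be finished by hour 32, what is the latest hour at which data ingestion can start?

To finish by hour 32, deployment (duration 2) must start no later than hour 30.
Model export feeds into deployment (must start by hour 30, minus 3-hour gap → hour 27); so model export must finish by hour 27 and therefore start by hour 24.
Since model export (must start by hour 24, minus 2-hour gap → hour 22) depends on it, model training must finish by hour 22. Backing off its 2-hour duration gives a latest start of hour 20.
Data validation must finish before model training (must start by hour 20, minus 1-hour gap → hour 19). With a 2-hour duration, data validation must start by 19 − 2 = hour 17.
Nothing follows train/test split; the deadline of hour 32 is its only limit. It must start by 32 − 3 = hour 29.
Evaluation must finish in time for model export (must start by hour 24, minus 3-hour gap → hour 21); deployment (must start by hour 30). The tightest is hour 21, so evaluation must start by 21 − 9 = hour 12.
Calibration feeds into deployment (must start by hour 30); so calibration must finish by hour 30 and therefore start by hour 24.
For data ingestion: data validation (must start by hour 17, minus 2-hour gap → hour 15); train/test split (must start by hour 29); evaluation (must start by hour 12, minus 2-hour gap → hour 10); calibration (must start by hour 24). The most restrictive is hour 10; with a 5-hour duration, data ingestion must start by hour 5.

5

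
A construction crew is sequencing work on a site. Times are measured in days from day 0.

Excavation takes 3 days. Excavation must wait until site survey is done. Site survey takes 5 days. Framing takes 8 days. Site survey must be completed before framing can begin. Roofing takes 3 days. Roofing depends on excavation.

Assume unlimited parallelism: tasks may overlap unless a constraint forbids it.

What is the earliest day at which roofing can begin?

8

Nothing blocks site survey, so it runs from day 0 to day 5.
After site survey (finishes day 5), excavation can start at day 5 and finishes at day 8.
Roofing waits on excavation (finishes day 8), so the earliest it can start is day 8.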